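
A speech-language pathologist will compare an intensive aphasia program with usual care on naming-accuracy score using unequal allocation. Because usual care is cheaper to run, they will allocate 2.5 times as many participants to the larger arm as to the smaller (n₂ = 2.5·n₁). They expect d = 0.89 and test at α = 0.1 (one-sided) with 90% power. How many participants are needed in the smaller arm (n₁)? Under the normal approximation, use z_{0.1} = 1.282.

n₁ = 12

With allocation ratio k = n₂/n₁ = 2.5, Var(x̄₁−x̄₂) = σ²(1/n₁ + 1/(k·n₁)) = σ²·(k+1)/(k·n₁).
So n₁ = (1 + 1/k)·((z_{α} + z_β)/d)² = 1.400 × (2.564/0.89)².
n₁ = 1.400 × 8.30 = 11.6.
Round up: n₁ = 12, giving n₂ = 2.5 × 12 = 30.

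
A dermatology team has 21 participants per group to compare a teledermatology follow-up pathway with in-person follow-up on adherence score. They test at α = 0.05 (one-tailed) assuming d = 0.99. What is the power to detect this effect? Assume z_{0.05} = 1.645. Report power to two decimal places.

power ≈ 0.94

For two equal groups, power = Φ(d·√(n/2) − z_{α}).
d·√(n/2) = 0.99 × √(21/2) = 0.99 × 3.240 = 3.208.
z_β = 3.208 − 1.645 = 1.563.
Power = Φ(1.563) = 0.941.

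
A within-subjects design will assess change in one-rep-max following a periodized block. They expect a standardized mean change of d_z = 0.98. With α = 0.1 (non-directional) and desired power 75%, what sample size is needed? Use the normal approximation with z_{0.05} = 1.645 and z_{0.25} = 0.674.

n = 6 pairs

For a paired (one-sample on differences) test: n = ((z_{α/2} + z_β) / d)².
z_{α/2} + z_β = 1.645 + 0.674 = 2.319.
n = (2.319 / 0.98)² = 2.366² = 5.60.
Round up.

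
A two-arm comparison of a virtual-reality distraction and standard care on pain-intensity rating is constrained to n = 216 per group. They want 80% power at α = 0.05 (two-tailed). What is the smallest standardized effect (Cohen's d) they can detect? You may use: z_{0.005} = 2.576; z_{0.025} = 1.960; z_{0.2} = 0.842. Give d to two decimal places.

d_min ≈ 0.27

For two independent groups of n = 216 each: d_min = (z_{α/2} + z_β)·√(2/n).
z-sum = 1.960 + 0.842 = 2.802.
d_min = 2.802 × √(2/216) = 2.802 × 0.0962 = 0.270.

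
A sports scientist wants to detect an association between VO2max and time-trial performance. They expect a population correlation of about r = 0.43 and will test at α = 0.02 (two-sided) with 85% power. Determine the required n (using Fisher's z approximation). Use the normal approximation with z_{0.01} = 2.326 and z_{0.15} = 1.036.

n = 57

Fisher's z: C = ½·ln((1+r)/(1−r)) = ½·ln(2.5088) = 0.4599.
n = ((z_{α/2} + z_β)/C)² + 3.
(2.326 + 1.036) / 0.4599 = 3.362 / 0.4599 = 7.310.
n = 7.310² + 3 = 53.44 + 3 = 56.4.
Round up.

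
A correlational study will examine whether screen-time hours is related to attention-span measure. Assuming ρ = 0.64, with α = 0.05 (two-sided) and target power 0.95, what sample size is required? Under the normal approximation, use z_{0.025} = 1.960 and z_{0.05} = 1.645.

Fisher's z: C = ½·ln((1+r)/(1−r)) = ½·ln(4.5556) = 0.7582.
n = ((z_{α/2} + z_β)/C)² + 3.
(1.960 + 1.645) / 0.7582 = 3.605 / 0.7582 = 4.755.
n = 4.755² + 3 = 22.61 + 3 = 25.6.
Round up.

n = 26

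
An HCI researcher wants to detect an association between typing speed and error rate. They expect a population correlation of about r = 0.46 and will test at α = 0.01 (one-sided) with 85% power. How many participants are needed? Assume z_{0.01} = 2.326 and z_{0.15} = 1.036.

n = 49

Fisher's z: C = ½·ln((1+r)/(1−r)) = ½·ln(2.7037) = 0.4973.
n = ((z_{α} + z_β)/C)² + 3.
(2.326 + 1.036) / 0.4973 = 3.362 / 0.4973 = 6.761.
n = 6.761² + 3 = 45.70 + 3 = 48.7.
Round up.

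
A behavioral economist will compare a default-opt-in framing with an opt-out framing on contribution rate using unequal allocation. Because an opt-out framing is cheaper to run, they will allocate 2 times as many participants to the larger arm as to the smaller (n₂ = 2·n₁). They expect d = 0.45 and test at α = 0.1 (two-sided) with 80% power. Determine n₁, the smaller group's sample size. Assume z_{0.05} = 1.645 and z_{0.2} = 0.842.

n₁ = 46

With allocation ratio k = n₂/n₁ = 2, Var(x̄₁−x̄₂) = σ²(1/n₁ + 1/(k·n₁)) = σ²·(k+1)/(k·n₁).
So n₁ = (1 + 1/k)·((z_{α/2} + z_β)/d)² = 1.500 × (2.487/0.45)².
n₁ = 1.500 × 30.54 = 45.8.
Round up: n₁ = 46, giving n₂ = 2 × 46 = 92.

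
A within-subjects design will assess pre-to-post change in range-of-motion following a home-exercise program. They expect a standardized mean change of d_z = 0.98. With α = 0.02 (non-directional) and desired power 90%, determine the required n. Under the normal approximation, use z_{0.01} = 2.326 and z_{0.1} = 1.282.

n = 14 pairs

For a paired (one-sample on differences) test: n = ((z_{α/2} + z_β) / d)².
z_{α/2} + z_β = 2.326 + 1.282 = 3.608.
n = (3.608 / 0.98)² = 3.682² = 13.55.
Round up.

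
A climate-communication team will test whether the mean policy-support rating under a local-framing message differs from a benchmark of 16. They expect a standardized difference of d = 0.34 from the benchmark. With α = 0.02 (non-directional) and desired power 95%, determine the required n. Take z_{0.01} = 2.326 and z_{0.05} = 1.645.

n = 137

For a one-sample test: n = ((z_{α/2} + z_β) / d)².
z_{α/2} + z_β = 2.326 + 1.645 = 3.971.
n = (3.971 / 0.34)² = 11.679² = 136.41.
Round up.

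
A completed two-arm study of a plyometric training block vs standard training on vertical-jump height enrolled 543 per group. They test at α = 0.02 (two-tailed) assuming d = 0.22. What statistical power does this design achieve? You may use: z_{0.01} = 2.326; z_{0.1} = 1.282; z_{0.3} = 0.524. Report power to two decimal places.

power ≈ 0.90

For two equal groups, power = Φ(d·√(n/2) − z_{α/2}).
d·√(n/2) = 0.22 × √(543/2) = 0.22 × 16.477 = 3.625.
z_β = 3.625 − 2.326 = 1.299.
Power = Φ(1.299) = 0.903.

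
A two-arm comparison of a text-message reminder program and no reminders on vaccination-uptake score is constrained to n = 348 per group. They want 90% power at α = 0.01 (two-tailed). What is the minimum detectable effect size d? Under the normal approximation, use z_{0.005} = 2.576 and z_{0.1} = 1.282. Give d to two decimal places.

For two independent groups of n = 348 each: d_min = (z_{α/2} + z_β)·√(2/n).
z-sum = 2.576 + 1.282 = 3.858.
d_min = 3.858 × √(2/348) = 3.858 × 0.0758 = 0.292.

d_min ≈ 0.29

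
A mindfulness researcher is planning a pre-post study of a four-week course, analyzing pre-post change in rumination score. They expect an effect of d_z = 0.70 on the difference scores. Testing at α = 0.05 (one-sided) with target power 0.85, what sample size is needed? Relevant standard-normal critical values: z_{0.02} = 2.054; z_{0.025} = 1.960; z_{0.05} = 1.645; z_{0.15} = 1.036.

For a paired (one-sample on differences) test: n = ((z_{α} + z_β) / d)².
z_{α} + z_β = 1.645 + 1.036 = 2.681.
n = (2.681 / 0.70)² = 3.830² = 14.67.
Round up.

n = 15 pairs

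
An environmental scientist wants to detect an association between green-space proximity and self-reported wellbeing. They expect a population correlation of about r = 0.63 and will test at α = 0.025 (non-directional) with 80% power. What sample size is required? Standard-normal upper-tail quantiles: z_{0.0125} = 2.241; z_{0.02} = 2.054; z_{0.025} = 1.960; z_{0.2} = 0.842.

n = 21

Fisher's z: C = ½·ln((1+r)/(1−r)) = ½·ln(4.4054) = 0.7414.
n = ((z_{α/2} + z_β)/C)² + 3.
(2.241 + 0.842) / 0.7414 = 3.083 / 0.7414 = 4.158.
n = 4.158² + 3 = 17.29 + 3 = 20.3.
Round up.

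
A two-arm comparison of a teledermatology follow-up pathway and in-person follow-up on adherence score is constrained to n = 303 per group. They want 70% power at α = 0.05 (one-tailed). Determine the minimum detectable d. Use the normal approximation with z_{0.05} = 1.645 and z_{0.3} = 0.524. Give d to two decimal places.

d_min ≈ 0.18

For two independent groups of n = 303 each: d_min = (z_{α} + z_β)·√(2/n).
z-sum = 1.645 + 0.524 = 2.169.
d_min = 2.169 × √(2/303) = 2.169 × 0.0812 = 0.176.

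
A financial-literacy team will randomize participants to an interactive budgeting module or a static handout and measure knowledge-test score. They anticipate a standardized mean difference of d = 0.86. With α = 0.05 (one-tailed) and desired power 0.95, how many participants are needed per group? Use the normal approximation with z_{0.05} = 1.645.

For two independent groups with equal n: n = 2·((z_{α} + z_β) / d)².
z_{α} + z_β = 1.645 + 1.645 = 3.290.
n = 2 × (3.290 / 0.86)² = 2 × 3.826² = 2 × 14.64 = 29.3.
Round up to the next whole participant.

n = 30 per group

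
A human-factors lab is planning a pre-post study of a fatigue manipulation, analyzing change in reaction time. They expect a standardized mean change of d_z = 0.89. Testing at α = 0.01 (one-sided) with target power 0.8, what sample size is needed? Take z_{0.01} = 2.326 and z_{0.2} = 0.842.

n = 13 pairs

For a paired (one-sample on differences) test: n = ((z_{α} + z_β) / d)².
z_{α} + z_β = 2.326 + 0.842 = 3.168.
n = (3.168 / 0.89)² = 3.560² = 12.67.
Round up.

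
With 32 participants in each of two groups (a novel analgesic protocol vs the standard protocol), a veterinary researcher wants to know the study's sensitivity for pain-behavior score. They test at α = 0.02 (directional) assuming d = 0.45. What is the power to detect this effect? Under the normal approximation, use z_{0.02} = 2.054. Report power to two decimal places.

For two equal groups, power = Φ(d·√(n/2) − z_{α}).
d·√(n/2) = 0.45 × √(32/2) = 0.45 × 4.000 = 1.800.
z_β = 1.800 − 2.054 = -0.254.
Power = Φ(-0.254) = 0.400.

power ≈ 0.40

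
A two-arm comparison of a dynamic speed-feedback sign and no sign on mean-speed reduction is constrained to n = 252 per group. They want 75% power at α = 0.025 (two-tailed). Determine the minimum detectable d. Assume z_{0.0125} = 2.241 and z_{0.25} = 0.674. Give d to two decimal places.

For two independent groups of n = 252 each: d_min = (z_{α/2} + z_β)·√(2/n).
z-sum = 2.241 + 0.674 = 2.915.
d_min = 2.915 × √(2/252) = 2.915 × 0.0891 = 0.260.

d_min ≈ 0.26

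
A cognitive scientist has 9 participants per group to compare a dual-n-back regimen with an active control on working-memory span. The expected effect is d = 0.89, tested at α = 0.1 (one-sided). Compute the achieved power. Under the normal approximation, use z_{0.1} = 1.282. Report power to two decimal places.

power ≈ 0.73

For two equal groups, power = Φ(d·√(n/2) − z_{α}).
d·√(n/2) = 0.89 × √(9/2) = 0.89 × 2.121 = 1.888.
z_β = 1.888 − 1.282 = 0.606.
Power = Φ(0.606) = 0.728.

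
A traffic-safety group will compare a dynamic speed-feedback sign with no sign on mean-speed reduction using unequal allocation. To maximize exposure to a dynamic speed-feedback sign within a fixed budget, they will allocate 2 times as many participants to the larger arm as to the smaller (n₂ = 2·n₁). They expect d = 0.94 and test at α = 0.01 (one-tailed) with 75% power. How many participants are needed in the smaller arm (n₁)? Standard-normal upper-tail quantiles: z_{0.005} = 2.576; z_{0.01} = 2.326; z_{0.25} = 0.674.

n₁ = 16

With allocation ratio k = n₂/n₁ = 2, Var(x̄₁−x̄₂) = σ²(1/n₁ + 1/(k·n₁)) = σ²·(k+1)/(k·n₁).
So n₁ = (1 + 1/k)·((z_{α} + z_β)/d)² = 1.500 × (3.000/0.94)².
n₁ = 1.500 × 10.19 = 15.3.
Round up: n₁ = 16, giving n₂ = 2 × 16 = 32.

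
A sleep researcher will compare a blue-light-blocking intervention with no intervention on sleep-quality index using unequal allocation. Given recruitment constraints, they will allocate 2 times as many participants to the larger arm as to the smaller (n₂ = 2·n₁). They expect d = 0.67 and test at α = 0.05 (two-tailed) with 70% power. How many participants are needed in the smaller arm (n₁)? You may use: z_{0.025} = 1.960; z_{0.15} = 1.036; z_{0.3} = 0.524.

With allocation ratio k = n₂/n₁ = 2, Var(x̄₁−x̄₂) = σ²(1/n₁ + 1/(k·n₁)) = σ²·(k+1)/(k·n₁).
So n₁ = (1 + 1/k)·((z_{α/2} + z_β)/d)² = 1.500 × (2.484/0.67)².
n₁ = 1.500 × 13.75 = 20.6.
Round up: n₁ = 21, giving n₂ = 2 × 21 = 42.

n₁ = 21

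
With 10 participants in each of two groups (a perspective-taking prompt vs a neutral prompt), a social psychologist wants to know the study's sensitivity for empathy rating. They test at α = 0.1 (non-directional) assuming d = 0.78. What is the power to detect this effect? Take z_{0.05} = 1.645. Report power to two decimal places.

For two equal groups, power = Φ(d·√(n/2) − z_{α/2}).
d·√(n/2) = 0.78 × √(10/2) = 0.78 × 2.236 = 1.744.
z_β = 1.744 − 1.645 = 0.099.
Power = Φ(0.099) = 0.539.

power ≈ 0.54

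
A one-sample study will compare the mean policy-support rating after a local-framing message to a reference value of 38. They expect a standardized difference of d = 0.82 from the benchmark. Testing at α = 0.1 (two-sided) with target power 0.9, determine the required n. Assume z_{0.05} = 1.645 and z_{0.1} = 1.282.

For a one-sample test: n = ((z_{α/2} + z_β) / d)².
z_{α/2} + z_β = 1.645 + 1.282 = 2.927.
n = (2.927 / 0.82)² = 3.570² = 12.74.
Round up.

n = 13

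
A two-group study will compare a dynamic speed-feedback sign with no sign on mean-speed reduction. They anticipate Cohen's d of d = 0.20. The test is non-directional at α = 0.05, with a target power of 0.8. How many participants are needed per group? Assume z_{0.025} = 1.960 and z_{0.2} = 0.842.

n = 393 per group

For two independent groups with equal n: n = 2·((z_{α/2} + z_β) / d)².
z_{α/2} + z_β = 1.960 + 0.842 = 2.802.
n = 2 × (2.802 / 0.20)² = 2 × 14.010² = 2 × 196.28 = 392.6.
Round up to the next whole participant.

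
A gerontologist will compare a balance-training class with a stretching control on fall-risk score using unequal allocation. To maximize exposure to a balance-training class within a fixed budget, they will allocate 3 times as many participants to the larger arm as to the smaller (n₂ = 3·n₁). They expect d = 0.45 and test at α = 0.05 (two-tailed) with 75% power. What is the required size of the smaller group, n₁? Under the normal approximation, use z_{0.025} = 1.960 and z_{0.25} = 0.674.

With allocation ratio k = n₂/n₁ = 3, Var(x̄₁−x̄₂) = σ²(1/n₁ + 1/(k·n₁)) = σ²·(k+1)/(k·n₁).
So n₁ = (1 + 1/k)·((z_{α/2} + z_β)/d)² = 1.333 × (2.634/0.45)².
n₁ = 1.333 × 34.26 = 45.7.
Round up: n₁ = 46, giving n₂ = 3 × 46 = 138.

n₁ = 46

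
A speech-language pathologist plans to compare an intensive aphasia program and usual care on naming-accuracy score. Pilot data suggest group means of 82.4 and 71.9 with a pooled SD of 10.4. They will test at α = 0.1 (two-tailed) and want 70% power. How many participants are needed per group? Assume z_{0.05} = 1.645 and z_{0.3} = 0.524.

n = 10 per group

Cohen's d = |M₁ − M₂| / SD_pooled = |82.4 − 71.9| / 10.4 = 10.5 / 10.4 = 1.010.
For two independent groups with equal n: n = 2·((z_{α/2} + z_β) / d)².
z_{α/2} + z_β = 1.645 + 0.524 = 2.169.
n = 2 × (2.169 / 1.010)² = 2 × 2.148² = 2 × 4.61 = 9.2.
Round up to the next whole participant.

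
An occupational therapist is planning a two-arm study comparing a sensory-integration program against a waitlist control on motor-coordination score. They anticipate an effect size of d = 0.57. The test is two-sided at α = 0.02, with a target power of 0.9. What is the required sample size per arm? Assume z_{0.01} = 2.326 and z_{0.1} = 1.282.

For two independent groups with equal n: n = 2·((z_{α/2} + z_β) / d)².
z_{α/2} + z_β = 2.326 + 1.282 = 3.608.
n = 2 × (3.608 / 0.57)² = 2 × 6.330² = 2 × 40.07 = 80.1.
Round up to the next whole participant.

n = 81 per group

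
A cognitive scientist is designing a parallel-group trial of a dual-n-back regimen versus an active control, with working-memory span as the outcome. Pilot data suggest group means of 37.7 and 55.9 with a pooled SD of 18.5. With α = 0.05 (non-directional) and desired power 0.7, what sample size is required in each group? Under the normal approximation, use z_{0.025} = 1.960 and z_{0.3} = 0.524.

n = 13 per group

Cohen's d = |M₁ − M₂| / SD_pooled = |37.7 − 55.9| / 18.5 = 18.2 / 18.5 = 0.984.
For two independent groups with equal n: n = 2·((z_{α/2} + z_β) / d)².
z_{α/2} + z_β = 1.960 + 0.524 = 2.484.
n = 2 × (2.484 / 0.984)² = 2 × 2.524² = 2 × 6.37 = 12.7.
Round up to the next whole participant.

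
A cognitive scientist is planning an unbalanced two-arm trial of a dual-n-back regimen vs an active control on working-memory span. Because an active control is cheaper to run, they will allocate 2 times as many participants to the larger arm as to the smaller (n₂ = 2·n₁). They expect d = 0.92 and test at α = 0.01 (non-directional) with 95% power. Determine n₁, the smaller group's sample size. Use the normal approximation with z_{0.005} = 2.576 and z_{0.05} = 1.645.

n₁ = 32

With allocation ratio k = n₂/n₁ = 2, Var(x̄₁−x̄₂) = σ²(1/n₁ + 1/(k·n₁)) = σ²·(k+1)/(k·n₁).
So n₁ = (1 + 1/k)·((z_{α/2} + z_β)/d)² = 1.500 × (4.221/0.92)².
n₁ = 1.500 × 21.05 = 31.6.
Round up: n₁ = 32, giving n₂ = 2 × 32 = 64.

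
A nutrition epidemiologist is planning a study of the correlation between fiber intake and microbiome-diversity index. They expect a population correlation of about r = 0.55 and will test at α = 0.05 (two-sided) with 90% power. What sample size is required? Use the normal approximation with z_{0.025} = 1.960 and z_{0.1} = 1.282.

Fisher's z: C = ½·ln((1+r)/(1−r)) = ½·ln(3.4444) = 0.6184.
n = ((z_{α/2} + z_β)/C)² + 3.
(1.960 + 1.282) / 0.6184 = 3.242 / 0.6184 = 5.243.
n = 5.243² + 3 = 27.48 + 3 = 30.5.
Round up.

n = 31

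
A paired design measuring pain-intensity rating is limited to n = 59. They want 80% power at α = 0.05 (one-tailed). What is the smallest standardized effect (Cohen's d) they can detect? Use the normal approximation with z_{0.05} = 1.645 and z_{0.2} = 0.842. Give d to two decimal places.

d_min ≈ 0.32

For a single sample (or paired design) of n = 59: d_min = (z_{α} + z_β)/√n.
z-sum = 1.645 + 0.842 = 2.487.
d_min = 2.487 / √59 = 2.487 / 7.681 = 0.324.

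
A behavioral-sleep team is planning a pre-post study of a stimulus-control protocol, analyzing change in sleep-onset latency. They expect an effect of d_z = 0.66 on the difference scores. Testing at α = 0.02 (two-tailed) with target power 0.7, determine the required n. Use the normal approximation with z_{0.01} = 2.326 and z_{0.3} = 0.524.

For a paired (one-sample on differences) test: n = ((z_{α/2} + z_β) / d)².
z_{α/2} + z_β = 2.326 + 0.524 = 2.850.
n = (2.850 / 0.66)² = 4.318² = 18.65.
Round up.

n = 19 pairs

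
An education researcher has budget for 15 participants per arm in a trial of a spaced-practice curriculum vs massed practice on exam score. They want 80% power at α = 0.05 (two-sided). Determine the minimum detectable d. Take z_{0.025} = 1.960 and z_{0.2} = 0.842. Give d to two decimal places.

d_min ≈ 1.02

For two independent groups of n = 15 each: d_min = (z_{α/2} + z_β)·√(2/n).
z-sum = 1.960 + 0.842 = 2.802.
d_min = 2.802 × √(2/15) = 2.802 × 0.3651 = 1.023.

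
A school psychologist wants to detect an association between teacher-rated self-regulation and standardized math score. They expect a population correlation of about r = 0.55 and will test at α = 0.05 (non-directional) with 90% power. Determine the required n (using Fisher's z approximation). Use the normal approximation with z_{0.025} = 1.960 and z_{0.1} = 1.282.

Fisher's z: C = ½·ln((1+r)/(1−r)) = ½·ln(3.4444) = 0.6184.
n = ((z_{α/2} + z_β)/C)² + 3.
(1.960 + 1.282) / 0.6184 = 3.242 / 0.6184 = 5.243.
n = 5.243² + 3 = 27.48 + 3 = 30.5.
Round up.

n = 31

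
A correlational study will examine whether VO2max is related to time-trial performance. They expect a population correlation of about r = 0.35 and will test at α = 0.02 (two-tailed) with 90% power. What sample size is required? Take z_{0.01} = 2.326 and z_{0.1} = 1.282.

n = 101

Fisher's z: C = ½·ln((1+r)/(1−r)) = ½·ln(2.0769) = 0.3654.
n = ((z_{α/2} + z_β)/C)² + 3.
(2.326 + 1.282) / 0.3654 = 3.608 / 0.3654 = 9.874.
n = 9.874² + 3 = 97.50 + 3 = 100.5.
Round up.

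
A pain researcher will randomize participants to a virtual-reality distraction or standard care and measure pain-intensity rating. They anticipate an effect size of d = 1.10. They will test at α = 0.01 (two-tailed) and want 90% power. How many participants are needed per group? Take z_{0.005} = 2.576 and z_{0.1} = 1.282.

n = 25 per group

For two independent groups with equal n: n = 2·((z_{α/2} + z_β) / d)².
z_{α/2} + z_β = 2.576 + 1.282 = 3.858.
n = 2 × (3.858 / 1.10)² = 2 × 3.507² = 2 × 12.30 = 24.6.
Round up to the next whole participant.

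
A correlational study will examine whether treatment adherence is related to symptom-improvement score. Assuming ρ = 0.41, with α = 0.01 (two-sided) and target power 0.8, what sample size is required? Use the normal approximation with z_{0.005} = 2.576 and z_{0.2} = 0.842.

Fisher's z: C = ½·ln((1+r)/(1−r)) = ½·ln(2.3898) = 0.4356.
n = ((z_{α/2} + z_β)/C)² + 3.
(2.576 + 0.842) / 0.4356 = 3.418 / 0.4356 = 7.847.
n = 7.847² + 3 = 61.57 + 3 = 64.6.
Round up.

n = 65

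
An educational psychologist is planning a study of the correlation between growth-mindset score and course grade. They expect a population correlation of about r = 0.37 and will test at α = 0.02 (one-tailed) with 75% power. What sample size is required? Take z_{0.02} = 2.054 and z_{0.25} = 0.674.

n = 53

Fisher's z: C = ½·ln((1+r)/(1−r)) = ½·ln(2.1746) = 0.3884.
n = ((z_{α} + z_β)/C)² + 3.
(2.054 + 0.674) / 0.3884 = 2.728 / 0.3884 = 7.024.
n = 7.024² + 3 = 49.33 + 3 = 52.3.
Round up.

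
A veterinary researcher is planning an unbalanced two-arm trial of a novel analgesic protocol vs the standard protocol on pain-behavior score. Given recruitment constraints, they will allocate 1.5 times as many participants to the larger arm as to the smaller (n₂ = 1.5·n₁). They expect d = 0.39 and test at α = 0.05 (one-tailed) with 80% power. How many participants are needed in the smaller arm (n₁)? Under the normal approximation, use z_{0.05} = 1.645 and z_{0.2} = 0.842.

With allocation ratio k = n₂/n₁ = 1.5, Var(x̄₁−x̄₂) = σ²(1/n₁ + 1/(k·n₁)) = σ²·(k+1)/(k·n₁).
So n₁ = (1 + 1/k)·((z_{α} + z_β)/d)² = 1.667 × (2.487/0.39)².
n₁ = 1.667 × 40.67 = 67.8.
Round up: n₁ = 68, giving n₂ = 1.5 × 68 = 102.

n₁ = 68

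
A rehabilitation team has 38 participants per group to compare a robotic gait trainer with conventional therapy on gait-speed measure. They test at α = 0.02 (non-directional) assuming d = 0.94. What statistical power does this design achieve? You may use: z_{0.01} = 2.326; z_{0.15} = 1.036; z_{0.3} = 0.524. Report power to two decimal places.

For two equal groups, power = Φ(d·√(n/2) − z_{α/2}).
d·√(n/2) = 0.94 × √(38/2) = 0.94 × 4.359 = 4.097.
z_β = 4.097 − 2.326 = 1.771.
Power = Φ(1.771) = 0.962.

power ≈ 0.96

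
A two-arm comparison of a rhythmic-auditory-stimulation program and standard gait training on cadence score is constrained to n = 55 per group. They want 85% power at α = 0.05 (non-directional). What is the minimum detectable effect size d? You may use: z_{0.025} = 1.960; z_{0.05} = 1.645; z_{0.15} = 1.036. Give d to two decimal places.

For two independent groups of n = 55 each: d_min = (z_{α/2} + z_β)·√(2/n).
z-sum = 1.960 + 1.036 = 2.996.
d_min = 2.996 × √(2/55) = 2.996 × 0.1907 = 0.571.

d_min ≈ 0.57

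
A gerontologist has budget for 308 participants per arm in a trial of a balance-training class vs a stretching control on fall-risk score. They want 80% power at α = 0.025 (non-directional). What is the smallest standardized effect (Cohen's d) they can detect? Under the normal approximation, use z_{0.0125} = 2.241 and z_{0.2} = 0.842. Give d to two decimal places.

For two independent groups of n = 308 each: d_min = (z_{α/2} + z_β)·√(2/n).
z-sum = 2.241 + 0.842 = 3.083.
d_min = 3.083 × √(2/308) = 3.083 × 0.0806 = 0.248.

d_min ≈ 0.25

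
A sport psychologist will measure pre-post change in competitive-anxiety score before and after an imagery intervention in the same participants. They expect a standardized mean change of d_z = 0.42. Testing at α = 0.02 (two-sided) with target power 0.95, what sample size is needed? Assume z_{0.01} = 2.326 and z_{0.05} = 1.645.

For a paired (one-sample on differences) test: n = ((z_{α/2} + z_β) / d)².
z_{α/2} + z_β = 2.326 + 1.645 = 3.971.
n = (3.971 / 0.42)² = 9.455² = 89.39.
Round up.

n = 90 pairs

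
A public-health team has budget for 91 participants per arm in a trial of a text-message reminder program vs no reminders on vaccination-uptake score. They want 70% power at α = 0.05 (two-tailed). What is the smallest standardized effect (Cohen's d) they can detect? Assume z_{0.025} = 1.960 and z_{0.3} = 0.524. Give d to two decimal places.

d_min ≈ 0.37

For two independent groups of n = 91 each: d_min = (z_{α/2} + z_β)·√(2/n).
z-sum = 1.960 + 0.524 = 2.484.
d_min = 2.484 × √(2/91) = 2.484 × 0.1482 = 0.368.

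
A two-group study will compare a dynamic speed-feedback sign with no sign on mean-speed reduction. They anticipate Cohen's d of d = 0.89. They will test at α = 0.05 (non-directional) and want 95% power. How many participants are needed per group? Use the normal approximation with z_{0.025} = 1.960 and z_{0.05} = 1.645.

n = 33 per group

For two independent groups with equal n: n = 2·((z_{α/2} + z_β) / d)².
z_{α/2} + z_β = 1.960 + 1.645 = 3.605.
n = 2 × (3.605 / 0.89)² = 2 × 4.051² = 2 × 16.41 = 32.8.
Round up to the next whole participant.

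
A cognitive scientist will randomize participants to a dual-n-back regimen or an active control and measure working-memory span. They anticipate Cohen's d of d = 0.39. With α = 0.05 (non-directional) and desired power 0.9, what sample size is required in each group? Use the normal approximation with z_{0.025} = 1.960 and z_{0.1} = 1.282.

n = 139 per group

For two independent groups with equal n: n = 2·((z_{α/2} + z_β) / d)².
z_{α/2} + z_β = 1.960 + 1.282 = 3.242.
n = 2 × (3.242 / 0.39)² = 2 × 8.313² = 2 × 69.10 = 138.2.
Round up to the next whole participant.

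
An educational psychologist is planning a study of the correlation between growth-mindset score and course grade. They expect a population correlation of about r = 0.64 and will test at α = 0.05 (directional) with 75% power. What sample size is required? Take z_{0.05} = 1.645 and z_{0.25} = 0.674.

Fisher's z: C = ½·ln((1+r)/(1−r)) = ½·ln(4.5556) = 0.7582.
n = ((z_{α} + z_β)/C)² + 3.
(1.645 + 0.674) / 0.7582 = 2.319 / 0.7582 = 3.059.
n = 3.059² + 3 = 9.35 + 3 = 12.4.
Round up.

n = 13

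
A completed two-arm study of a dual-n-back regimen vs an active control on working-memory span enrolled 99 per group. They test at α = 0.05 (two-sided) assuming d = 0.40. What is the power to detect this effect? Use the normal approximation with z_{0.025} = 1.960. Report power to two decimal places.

For two equal groups, power = Φ(d·√(n/2) − z_{α/2}).
d·√(n/2) = 0.40 × √(99/2) = 0.40 × 7.036 = 2.814.
z_β = 2.814 − 1.960 = 0.854.
Power = Φ(0.854) = 0.804.

power ≈ 0.80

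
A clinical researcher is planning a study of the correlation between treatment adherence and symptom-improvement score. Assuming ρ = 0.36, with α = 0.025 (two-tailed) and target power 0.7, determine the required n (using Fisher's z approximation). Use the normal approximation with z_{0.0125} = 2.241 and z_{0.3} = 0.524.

n = 57

Fisher's z: C = ½·ln((1+r)/(1−r)) = ½·ln(2.1250) = 0.3769.
n = ((z_{α/2} + z_β)/C)² + 3.
(2.241 + 0.524) / 0.3769 = 2.765 / 0.3769 = 7.336.
n = 7.336² + 3 = 53.82 + 3 = 56.8.
Round up.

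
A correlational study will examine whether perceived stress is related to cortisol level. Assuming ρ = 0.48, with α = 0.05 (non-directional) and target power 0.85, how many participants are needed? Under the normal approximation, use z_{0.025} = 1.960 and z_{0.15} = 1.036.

Fisher's z: C = ½·ln((1+r)/(1−r)) = ½·ln(2.8462) = 0.5230.
n = ((z_{α/2} + z_β)/C)² + 3.
(1.960 + 1.036) / 0.5230 = 2.996 / 0.5230 = 5.728.
n = 5.728² + 3 = 32.82 + 3 = 35.8.
Round up.

n = 36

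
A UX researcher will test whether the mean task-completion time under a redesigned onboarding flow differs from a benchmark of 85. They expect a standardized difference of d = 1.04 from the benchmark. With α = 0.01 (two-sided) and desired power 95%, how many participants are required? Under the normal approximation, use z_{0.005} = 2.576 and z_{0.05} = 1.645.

n = 17

For a one-sample test: n = ((z_{α/2} + z_β) / d)².
z_{α/2} + z_β = 2.576 + 1.645 = 4.221.
n = (4.221 / 1.04)² = 4.059² = 16.47.
Round up.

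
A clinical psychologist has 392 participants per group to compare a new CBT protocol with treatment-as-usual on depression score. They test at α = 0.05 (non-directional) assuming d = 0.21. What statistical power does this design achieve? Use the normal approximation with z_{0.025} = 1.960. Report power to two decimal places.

power ≈ 0.84

For two equal groups, power = Φ(d·√(n/2) − z_{α/2}).
d·√(n/2) = 0.21 × √(392/2) = 0.21 × 14.000 = 2.940.
z_β = 2.940 − 1.960 = 0.980.
Power = Φ(0.980) = 0.836.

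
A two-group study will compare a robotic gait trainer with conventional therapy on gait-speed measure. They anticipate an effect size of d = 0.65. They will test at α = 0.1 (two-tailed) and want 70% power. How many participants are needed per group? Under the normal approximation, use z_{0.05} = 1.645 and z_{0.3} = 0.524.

For two independent groups with equal n: n = 2·((z_{α/2} + z_β) / d)².
z_{α/2} + z_β = 1.645 + 0.524 = 2.169.
n = 2 × (2.169 / 0.65)² = 2 × 3.337² = 2 × 11.14 = 22.3.
Round up to the next whole participant.

n = 23 per group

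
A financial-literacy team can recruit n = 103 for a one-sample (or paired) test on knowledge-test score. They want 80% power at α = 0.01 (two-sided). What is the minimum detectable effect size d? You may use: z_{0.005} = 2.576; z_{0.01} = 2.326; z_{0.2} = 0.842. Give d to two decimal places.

d_min ≈ 0.34

For a single sample (or paired design) of n = 103: d_min = (z_{α/2} + z_β)/√n.
z-sum = 2.576 + 0.842 = 3.418.
d_min = 3.418 / √103 = 3.418 / 10.149 = 0.337.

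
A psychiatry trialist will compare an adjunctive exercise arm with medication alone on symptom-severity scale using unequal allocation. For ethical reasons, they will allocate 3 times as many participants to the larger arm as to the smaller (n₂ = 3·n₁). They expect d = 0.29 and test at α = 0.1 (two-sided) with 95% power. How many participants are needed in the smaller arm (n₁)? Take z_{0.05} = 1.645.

n₁ = 172

With allocation ratio k = n₂/n₁ = 3, Var(x̄₁−x̄₂) = σ²(1/n₁ + 1/(k·n₁)) = σ²·(k+1)/(k·n₁).
So n₁ = (1 + 1/k)·((z_{α/2} + z_β)/d)² = 1.333 × (3.290/0.29)².
n₁ = 1.333 × 128.71 = 171.6.
Round up: n₁ = 172, giving n₂ = 3 × 172 = 516.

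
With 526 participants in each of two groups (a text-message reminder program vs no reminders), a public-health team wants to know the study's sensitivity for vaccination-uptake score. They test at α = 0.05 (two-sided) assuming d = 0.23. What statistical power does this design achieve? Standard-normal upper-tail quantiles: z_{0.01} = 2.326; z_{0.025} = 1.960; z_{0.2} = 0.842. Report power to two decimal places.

power ≈ 0.96

For two equal groups, power = Φ(d·√(n/2) − z_{α/2}).
d·√(n/2) = 0.23 × √(526/2) = 0.23 × 16.217 = 3.730.
z_β = 3.730 − 1.960 = 1.770.
Power = Φ(1.770) = 0.962.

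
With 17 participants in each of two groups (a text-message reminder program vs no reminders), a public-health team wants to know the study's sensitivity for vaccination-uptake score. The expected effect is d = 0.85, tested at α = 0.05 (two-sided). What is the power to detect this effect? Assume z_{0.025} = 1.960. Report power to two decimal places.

For two equal groups, power = Φ(d·√(n/2) − z_{α/2}).
d·√(n/2) = 0.85 × √(17/2) = 0.85 × 2.915 = 2.478.
z_β = 2.478 − 1.960 = 0.518.
Power = Φ(0.518) = 0.698.

power ≈ 0.70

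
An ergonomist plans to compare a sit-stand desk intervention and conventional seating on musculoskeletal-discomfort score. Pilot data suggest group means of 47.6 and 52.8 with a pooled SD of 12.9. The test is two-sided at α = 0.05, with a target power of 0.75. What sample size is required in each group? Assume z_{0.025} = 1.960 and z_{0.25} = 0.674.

n = 86 per group

Cohen's d = |M₁ − M₂| / SD_pooled = |47.6 − 52.8| / 12.9 = 5.2 / 12.9 = 0.403.
For two independent groups with equal n: n = 2·((z_{α/2} + z_β) / d)².
z_{α/2} + z_β = 1.960 + 0.674 = 2.634.
n = 2 × (2.634 / 0.403)² = 2 × 6.536² = 2 × 42.72 = 85.4.
Round up to the next whole participant.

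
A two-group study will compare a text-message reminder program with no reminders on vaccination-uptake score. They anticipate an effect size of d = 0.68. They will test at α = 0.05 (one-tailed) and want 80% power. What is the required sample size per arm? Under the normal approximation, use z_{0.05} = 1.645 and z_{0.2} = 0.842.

For two independent groups with equal n: n = 2·((z_{α} + z_β) / d)².
z_{α} + z_β = 1.645 + 0.842 = 2.487.
n = 2 × (2.487 / 0.68)² = 2 × 3.657² = 2 × 13.38 = 26.8.
Round up to the next whole participant.

n = 27 per group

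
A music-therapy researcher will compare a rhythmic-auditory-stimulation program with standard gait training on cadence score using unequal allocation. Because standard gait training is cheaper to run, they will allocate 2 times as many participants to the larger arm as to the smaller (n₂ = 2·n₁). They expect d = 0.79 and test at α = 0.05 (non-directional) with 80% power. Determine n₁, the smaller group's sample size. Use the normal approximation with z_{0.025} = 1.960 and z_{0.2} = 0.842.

n₁ = 19

With allocation ratio k = n₂/n₁ = 2, Var(x̄₁−x̄₂) = σ²(1/n₁ + 1/(k·n₁)) = σ²·(k+1)/(k·n₁).
So n₁ = (1 + 1/k)·((z_{α/2} + z_β)/d)² = 1.500 × (2.802/0.79)².
n₁ = 1.500 × 12.58 = 18.9.
Round up: n₁ = 19, giving n₂ = 2 × 19 = 38.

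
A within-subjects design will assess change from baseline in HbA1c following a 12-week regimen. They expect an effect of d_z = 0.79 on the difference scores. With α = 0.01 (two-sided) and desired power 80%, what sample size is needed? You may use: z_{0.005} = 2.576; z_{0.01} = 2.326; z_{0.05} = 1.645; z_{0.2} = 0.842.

n = 19 pairs

For a paired (one-sample on differences) test: n = ((z_{α/2} + z_β) / d)².
z_{α/2} + z_β = 2.576 + 0.842 = 3.418.
n = (3.418 / 0.79)² = 4.327² = 18.72.
Round up.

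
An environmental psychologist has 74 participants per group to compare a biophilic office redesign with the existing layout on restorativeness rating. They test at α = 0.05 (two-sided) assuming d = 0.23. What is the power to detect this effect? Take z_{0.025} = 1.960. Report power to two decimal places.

For two equal groups, power = Φ(d·√(n/2) − z_{α/2}).
d·√(n/2) = 0.23 × √(74/2) = 0.23 × 6.083 = 1.399.
z_β = 1.399 − 1.960 = -0.561.
Power = Φ(-0.561) = 0.287.

power ≈ 0.29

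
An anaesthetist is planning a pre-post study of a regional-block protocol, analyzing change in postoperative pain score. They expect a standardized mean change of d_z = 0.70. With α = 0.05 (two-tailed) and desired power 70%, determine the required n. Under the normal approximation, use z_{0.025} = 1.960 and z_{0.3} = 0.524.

For a paired (one-sample on differences) test: n = ((z_{α/2} + z_β) / d)².
z_{α/2} + z_β = 1.960 + 0.524 = 2.484.
n = (2.484 / 0.70)² = 3.549² = 12.59.
Round up.

n = 13 pairs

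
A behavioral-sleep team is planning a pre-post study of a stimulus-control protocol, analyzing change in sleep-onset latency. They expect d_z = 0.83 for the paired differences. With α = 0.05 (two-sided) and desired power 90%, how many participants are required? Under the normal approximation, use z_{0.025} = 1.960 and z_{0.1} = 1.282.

For a paired (one-sample on differences) test: n = ((z_{α/2} + z_β) / d)².
z_{α/2} + z_β = 1.960 + 1.282 = 3.242.
n = (3.242 / 0.83)² = 3.906² = 15.26.
Round up.

n = 16 pairs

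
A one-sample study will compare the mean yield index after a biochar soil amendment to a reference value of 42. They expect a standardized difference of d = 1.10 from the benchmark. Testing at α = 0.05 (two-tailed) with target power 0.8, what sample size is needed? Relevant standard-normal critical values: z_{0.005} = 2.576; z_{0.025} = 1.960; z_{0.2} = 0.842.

n = 7

For a one-sample test: n = ((z_{α/2} + z_β) / d)².
z_{α/2} + z_β = 1.960 + 0.842 = 2.802.
n = (2.802 / 1.10)² = 2.547² = 6.49.
Round up.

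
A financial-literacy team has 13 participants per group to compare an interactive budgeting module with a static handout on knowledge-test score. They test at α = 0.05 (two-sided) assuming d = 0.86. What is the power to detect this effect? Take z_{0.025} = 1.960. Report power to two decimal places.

For two equal groups, power = Φ(d·√(n/2) − z_{α/2}).
d·√(n/2) = 0.86 × √(13/2) = 0.86 × 2.550 = 2.193.
z_β = 2.193 − 1.960 = 0.233.
Power = Φ(0.233) = 0.592.

power ≈ 0.59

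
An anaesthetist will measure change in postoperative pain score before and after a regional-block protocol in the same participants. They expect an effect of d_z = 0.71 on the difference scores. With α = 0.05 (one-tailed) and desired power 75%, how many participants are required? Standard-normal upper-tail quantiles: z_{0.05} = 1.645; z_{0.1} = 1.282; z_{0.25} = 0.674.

n = 11 pairs

For a paired (one-sample on differences) test: n = ((z_{α} + z_β) / d)².
z_{α} + z_β = 1.645 + 0.674 = 2.319.
n = (2.319 / 0.71)² = 3.266² = 10.67.
Round up.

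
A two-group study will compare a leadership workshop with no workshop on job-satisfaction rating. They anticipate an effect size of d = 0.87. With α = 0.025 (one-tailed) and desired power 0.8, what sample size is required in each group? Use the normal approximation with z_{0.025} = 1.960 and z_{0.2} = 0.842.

n = 21 per group

For two independent groups with equal n: n = 2·((z_{α} + z_β) / d)².
z_{α} + z_β = 1.960 + 0.842 = 2.802.
n = 2 × (2.802 / 0.87)² = 2 × 3.221² = 2 × 10.37 = 20.7.
Round up to the next whole participant.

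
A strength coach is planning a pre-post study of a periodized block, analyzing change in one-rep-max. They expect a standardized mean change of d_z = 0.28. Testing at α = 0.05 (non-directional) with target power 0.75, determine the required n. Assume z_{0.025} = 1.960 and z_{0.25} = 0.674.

For a paired (one-sample on differences) test: n = ((z_{α/2} + z_β) / d)².
z_{α/2} + z_β = 1.960 + 0.674 = 2.634.
n = (2.634 / 0.28)² = 9.407² = 88.49.
Round up.

n = 89 pairs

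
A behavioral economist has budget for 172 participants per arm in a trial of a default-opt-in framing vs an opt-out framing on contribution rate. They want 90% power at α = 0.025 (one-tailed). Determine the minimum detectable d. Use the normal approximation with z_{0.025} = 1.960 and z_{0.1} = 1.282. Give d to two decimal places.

d_min ≈ 0.35

For two independent groups of n = 172 each: d_min = (z_{α} + z_β)·√(2/n).
z-sum = 1.960 + 1.282 = 3.242.
d_min = 3.242 × √(2/172) = 3.242 × 0.1078 = 0.350.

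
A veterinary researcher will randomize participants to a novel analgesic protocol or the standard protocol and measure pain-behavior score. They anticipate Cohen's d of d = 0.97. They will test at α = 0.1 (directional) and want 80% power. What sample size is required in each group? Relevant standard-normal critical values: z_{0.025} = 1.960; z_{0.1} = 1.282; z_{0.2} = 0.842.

n = 10 per group

For two independent groups with equal n: n = 2·((z_{α} + z_β) / d)².
z_{α} + z_β = 1.282 + 0.842 = 2.124.
n = 2 × (2.124 / 0.97)² = 2 × 2.190² = 2 × 4.79 = 9.6.
Round up to the next whole participant.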